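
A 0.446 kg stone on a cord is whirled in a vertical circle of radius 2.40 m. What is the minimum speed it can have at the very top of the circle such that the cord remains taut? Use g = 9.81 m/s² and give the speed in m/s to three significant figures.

4.85 m/s

At the highest point the centre is directly below, so both the weight and T act inward: T + mg = mv²/r.
At minimum speed T → 0, so mg = mv_min²/r ⇒ v_min = √(g r) = √(9.81 × 2.40) = 4.852 m/s.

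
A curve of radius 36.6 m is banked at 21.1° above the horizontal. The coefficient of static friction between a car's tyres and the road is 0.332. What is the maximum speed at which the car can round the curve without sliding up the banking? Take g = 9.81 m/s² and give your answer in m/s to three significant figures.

17.2 m/s

At the maximum speed, friction acts down the slope at its limiting value f = μN. Radially (horizontal, toward centre): N sinθ + μN cosθ = mv²/r. Vertically: N cosθ − μN sinθ = mg.
Dividing: v² = r g (sinθ + μcosθ)/(cosθ − μsinθ).
sinθ + μcosθ = 0.3600 + 0.332×0.9330 = 0.6697; cosθ − μsinθ = 0.9330 − 0.332×0.3600 = 0.8134.
v² = 36.6 × 9.81 × 0.6697/0.8134 = 295.6 m²/s², so v = 17.19 m/s.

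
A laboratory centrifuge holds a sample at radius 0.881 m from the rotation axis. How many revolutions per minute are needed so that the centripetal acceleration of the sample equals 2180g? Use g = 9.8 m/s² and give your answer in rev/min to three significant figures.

Require ω²r = 2180g, so ω = √(2180 × 9.8/0.881) = 155.7 rad/s.
In rev/min: ω × 60/(2π) = 155.7 × 60/(2π) = 1487 rev/min.

1490 rev/min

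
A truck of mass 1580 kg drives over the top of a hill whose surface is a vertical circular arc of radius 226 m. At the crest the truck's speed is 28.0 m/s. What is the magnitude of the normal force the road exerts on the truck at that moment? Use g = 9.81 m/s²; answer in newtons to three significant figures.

10000 N

At the crest the centripetal acceleration points downward (toward the centre of the arc), so mg − N = mv²/r.
N = m(g − v²/r) = 1580 × (9.81 − (28.0)²/226) = 1580 × (9.81 − 3.469) = 1580 × 6.341 = 10020 N.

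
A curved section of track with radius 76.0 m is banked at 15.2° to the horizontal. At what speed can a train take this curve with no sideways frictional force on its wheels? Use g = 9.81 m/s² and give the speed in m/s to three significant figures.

14.2 m/s

On a frictionless banked curve, N sinθ = mv²/r and N cosθ = mg, so tanθ = v²/(rg).
v = √(r g tanθ) = √(76.0 × 9.81 × tan 15.2°) = √(76.0 × 9.81 × 0.2717) = √202.6 = 14.23 m/s.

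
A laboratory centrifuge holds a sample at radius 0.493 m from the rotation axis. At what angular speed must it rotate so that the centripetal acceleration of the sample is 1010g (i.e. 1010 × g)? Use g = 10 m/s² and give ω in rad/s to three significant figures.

Centripetal acceleration a_c = ω²r. Setting ω²r = 1010g:
ω = √(1010g / r) = √(1010 × 10.0 / 0.493) = √20490 = 143.1 rad/s.

143 rad/s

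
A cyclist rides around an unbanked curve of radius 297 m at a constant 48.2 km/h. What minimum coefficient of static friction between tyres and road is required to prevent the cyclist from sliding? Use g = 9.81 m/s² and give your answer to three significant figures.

v = 48.2/3.6 = 13.39 m/s.
Friction provides the centripetal force: μ_s m g = m v²/r, so μ_s = v²/(g r) = (13.39)²/(9.81 × 297) = 179.3/2914 = 0.06153.

0.0615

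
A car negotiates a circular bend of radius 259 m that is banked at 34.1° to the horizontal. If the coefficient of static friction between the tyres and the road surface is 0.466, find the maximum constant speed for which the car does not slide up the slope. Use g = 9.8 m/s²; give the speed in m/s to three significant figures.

65.1 m/s

At the maximum speed, friction acts down the slope at its limiting value f = μN. Radially (horizontal, toward centre): N sinθ + μN cosθ = mv²/r. Vertically: N cosθ − μN sinθ = mg.
Dividing: v² = r g (sinθ + μcosθ)/(cosθ − μsinθ).
sinθ + μcosθ = 0.5606 + 0.466×0.8281 = 0.9465; cosθ − μsinθ = 0.8281 − 0.466×0.5606 = 0.5668.
v² = 259 × 9.8 × 0.9465/0.5668 = 4239 m²/s², so v = 65.10 m/s.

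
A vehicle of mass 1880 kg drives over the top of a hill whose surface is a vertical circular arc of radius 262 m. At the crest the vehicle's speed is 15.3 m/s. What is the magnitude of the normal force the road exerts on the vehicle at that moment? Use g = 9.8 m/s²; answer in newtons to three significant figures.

At the crest the centripetal acceleration points downward (toward the centre of the arc), so mg − N = mv²/r.
N = m(g − v²/r) = 1880 × (9.8 − (15.3)²/262) = 1880 × (9.8 − 0.8935) = 1880 × 8.907 = 16740 N.

16700 N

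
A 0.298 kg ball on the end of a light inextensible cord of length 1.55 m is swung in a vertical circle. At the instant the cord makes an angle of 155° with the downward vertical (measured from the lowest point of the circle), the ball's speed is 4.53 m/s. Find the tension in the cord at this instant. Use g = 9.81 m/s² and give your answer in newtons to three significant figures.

Take the radial direction toward the centre of the circle as positive. The component of the weight along the string toward the centre is −mg cos φ (φ measured from the bottom), so Newton's second law along the string gives T − mg cos φ = m v²/r.
cos 155° = -0.9063, so T = m(v²/r + g cos φ) = 0.298 × ((4.53)²/1.55 + 9.81 × -0.9063) = 0.298 × (13.24 + (-8.891)) = 0.298 × 4.348 = 1.296 N.

1.30 N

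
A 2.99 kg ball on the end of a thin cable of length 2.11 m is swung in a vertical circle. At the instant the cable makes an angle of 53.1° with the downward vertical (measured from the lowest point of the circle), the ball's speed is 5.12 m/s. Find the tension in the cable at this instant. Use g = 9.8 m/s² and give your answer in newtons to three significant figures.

Take the radial direction toward the centre of the circle as positive. The component of the weight along the string toward the centre is −mg cos φ (φ measured from the bottom), so Newton's second law along the string gives T − mg cos φ = m v²/r.
cos 53.1° = 0.6004, so T = m(v²/r + g cos φ) = 2.99 × ((5.12)²/2.11 + 9.8 × 0.6004) = 2.99 × (12.42 + (5.884)) = 2.99 × 18.31 = 54.74 N.

54.7 N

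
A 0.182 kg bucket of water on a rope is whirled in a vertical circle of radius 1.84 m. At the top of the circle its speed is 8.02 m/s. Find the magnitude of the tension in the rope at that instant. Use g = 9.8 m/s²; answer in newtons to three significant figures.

At the top, both T and the weight mg point inward (toward the centre), so T + mg = mv²/r.
T = m(v²/r − g) = 0.182 × ((8.02)²/1.84 − 9.8) = 0.182 × (34.96 − 9.8) = 0.182 × 25.16 = 4.579 N.

4.58 N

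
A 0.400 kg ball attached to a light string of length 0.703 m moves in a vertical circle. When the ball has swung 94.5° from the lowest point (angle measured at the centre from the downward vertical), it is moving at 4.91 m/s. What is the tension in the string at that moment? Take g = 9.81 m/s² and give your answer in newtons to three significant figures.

13.4 N

Take the radial direction toward the centre of the circle as positive. The component of the weight along the string toward the centre is −mg cos φ (φ measured from the bottom), so Newton's second law along the string gives T − mg cos φ = m v²/r.
cos 94.5° = -0.07846, so T = m(v²/r + g cos φ) = 0.400 × ((4.91)²/0.703 + 9.81 × -0.07846) = 0.400 × (34.29 + (-0.7697)) = 0.400 × 33.52 = 13.41 N.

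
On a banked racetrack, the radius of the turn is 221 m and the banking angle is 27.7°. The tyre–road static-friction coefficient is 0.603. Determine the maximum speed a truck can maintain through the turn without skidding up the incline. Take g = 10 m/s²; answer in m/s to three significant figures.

At the maximum speed, friction acts down the slope at its limiting value f = μN. Radially (horizontal, toward centre): N sinθ + μN cosθ = mv²/r. Vertically: N cosθ − μN sinθ = mg.
Dividing: v² = r g (sinθ + μcosθ)/(cosθ − μsinθ).
sinθ + μcosθ = 0.4648 + 0.603×0.8854 = 0.9987; cosθ − μsinθ = 0.8854 − 0.603×0.4648 = 0.6051.
v² = 221 × 10.0 × 0.9987/0.6051 = 3648 m²/s², so v = 60.40 m/s.

60.4 m/s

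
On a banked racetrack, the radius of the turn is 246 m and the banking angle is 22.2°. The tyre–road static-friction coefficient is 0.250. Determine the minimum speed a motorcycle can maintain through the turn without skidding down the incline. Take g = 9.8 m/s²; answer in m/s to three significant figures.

18.6 m/s

At the minimum speed, friction acts up the slope at its limiting value f = μN. Radially (horizontal, toward centre): N sinθ − μN cosθ = mv²/r. Vertically: N cosθ + μN sinθ = mg.
Dividing: v² = r g (sinθ − μcosθ)/(cosθ + μsinθ).
sinθ − μcosθ = 0.3778 − 0.250×0.9259 = 0.1464; cosθ + μsinθ = 0.9259 + 0.250×0.3778 = 1.020.
v² = 246 × 9.8 × 0.1464/1.020 = 345.8 m²/s², so v = 18.60 m/s.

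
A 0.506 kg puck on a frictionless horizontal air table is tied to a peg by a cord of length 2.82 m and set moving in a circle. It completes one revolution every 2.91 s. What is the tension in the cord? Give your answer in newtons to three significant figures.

6.65 N

v = 2πr/T = 2π × 2.82/2.91 = 6.089 m/s.
The tension is the only horizontal force, so it supplies the full centripetal force: T = m v²/r = 0.506 × (6.089)²/2.82 = 0.506 × 37.07/2.82 = 6.652 N.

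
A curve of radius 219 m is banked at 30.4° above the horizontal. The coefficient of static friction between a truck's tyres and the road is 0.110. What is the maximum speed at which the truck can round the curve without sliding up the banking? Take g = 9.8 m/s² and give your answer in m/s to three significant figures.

40.0 m/s

At the maximum speed, friction acts down the slope at its limiting value f = μN. Radially (horizontal, toward centre): N sinθ + μN cosθ = mv²/r. Vertically: N cosθ − μN sinθ = mg.
Dividing: v² = r g (sinθ + μcosθ)/(cosθ − μsinθ).
sinθ + μcosθ = 0.5060 + 0.110×0.8625 = 0.6009; cosθ − μsinθ = 0.8625 − 0.110×0.5060 = 0.8068.
v² = 219 × 9.8 × 0.6009/0.8068 = 1598 m²/s², so v = 39.98 m/s.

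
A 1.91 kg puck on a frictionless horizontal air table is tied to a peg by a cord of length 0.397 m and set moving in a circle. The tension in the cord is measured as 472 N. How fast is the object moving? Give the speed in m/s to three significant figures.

9.90 m/s

T = m v²/r ⇒ v = √(T r / m) = √(472 × 0.397 / 1.91) = √98.11 = 9.905 m/s.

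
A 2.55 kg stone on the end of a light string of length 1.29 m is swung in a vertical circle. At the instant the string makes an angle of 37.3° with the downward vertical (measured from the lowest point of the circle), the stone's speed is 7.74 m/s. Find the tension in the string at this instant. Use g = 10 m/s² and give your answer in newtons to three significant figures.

Take the radial direction toward the centre of the circle as positive. The component of the weight along the string toward the centre is −mg cos φ (φ measured from the bottom), so Newton's second law along the string gives T − mg cos φ = m v²/r.
cos 37.3° = 0.7955, so T = m(v²/r + g cos φ) = 2.55 × ((7.74)²/1.29 + 10.0 × 0.7955) = 2.55 × (46.44 + (7.955)) = 2.55 × 54.39 = 138.7 N.

139 N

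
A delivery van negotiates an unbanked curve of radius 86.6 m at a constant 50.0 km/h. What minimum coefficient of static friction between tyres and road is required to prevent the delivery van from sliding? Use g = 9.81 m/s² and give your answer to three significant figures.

0.227

v = 50.0/3.6 = 13.89 m/s.
Friction provides the centripetal force: μ_s m g = m v²/r, so μ_s = v²/(g r) = (13.89)²/(9.81 × 86.6) = 192.9/849.5 = 0.2271.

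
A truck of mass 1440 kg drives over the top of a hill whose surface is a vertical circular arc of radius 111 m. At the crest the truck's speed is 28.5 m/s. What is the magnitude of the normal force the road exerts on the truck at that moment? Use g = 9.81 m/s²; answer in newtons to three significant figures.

At the crest the centripetal acceleration points downward (toward the centre of the arc), so mg − N = mv²/r.
N = m(g − v²/r) = 1440 × (9.81 − (28.5)²/111) = 1440 × (9.81 − 7.318) = 1440 × 2.492 = 3589 N.

3590 N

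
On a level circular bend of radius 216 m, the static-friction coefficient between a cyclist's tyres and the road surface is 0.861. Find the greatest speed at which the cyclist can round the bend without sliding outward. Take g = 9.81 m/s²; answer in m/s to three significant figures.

On a flat curve, static friction is the only horizontal force, so it must supply the full centripetal force: μ_s m g = m v²/r.
Mass cancels: v_max = √(μ_s g r) = √(0.861 × 9.81 × 216) = √1824 = 42.71 m/s.

42.7 m/s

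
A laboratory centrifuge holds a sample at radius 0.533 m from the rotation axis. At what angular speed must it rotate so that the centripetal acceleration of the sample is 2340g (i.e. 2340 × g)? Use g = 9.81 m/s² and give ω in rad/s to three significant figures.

208 rad/s

Centripetal acceleration a_c = ω²r. Setting ω²r = 2340g:
ω = √(2340g / r) = √(2340 × 9.81 / 0.533) = √43070 = 207.5 rad/s.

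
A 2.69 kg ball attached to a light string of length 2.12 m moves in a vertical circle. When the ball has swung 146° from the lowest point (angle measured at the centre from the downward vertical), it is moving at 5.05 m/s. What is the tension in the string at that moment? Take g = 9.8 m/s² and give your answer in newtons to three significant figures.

Take the radial direction toward the centre of the circle as positive. The component of the weight along the string toward the centre is −mg cos φ (φ measured from the bottom), so Newton's second law along the string gives T − mg cos φ = m v²/r.
cos 146° = -0.8290, so T = m(v²/r + g cos φ) = 2.69 × ((5.05)²/2.12 + 9.8 × -0.8290) = 2.69 × (12.03 + (-8.125)) = 2.69 × 3.905 = 10.50 N.

10.5 N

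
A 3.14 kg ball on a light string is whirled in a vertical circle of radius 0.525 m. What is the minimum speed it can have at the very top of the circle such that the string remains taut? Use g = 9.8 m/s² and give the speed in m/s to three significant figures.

2.27 m/s

At the highest point the centre is directly below, so both the weight and T act inward: T + mg = mv²/r.
At minimum speed T → 0, so mg = mv_min²/r ⇒ v_min = √(g r) = √(9.8 × 0.525) = 2.268 m/s.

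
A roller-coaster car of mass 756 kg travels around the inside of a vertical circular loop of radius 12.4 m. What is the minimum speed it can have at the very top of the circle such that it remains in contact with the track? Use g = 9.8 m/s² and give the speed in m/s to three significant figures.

11.0 m/s

At the top, both weight mg and N point toward the centre: N + mg = mv²/r.
At minimum speed N → 0, so mg = mv_min²/r ⇒ v_min = √(g r) = √(9.8 × 12.4) = 11.02 m/s.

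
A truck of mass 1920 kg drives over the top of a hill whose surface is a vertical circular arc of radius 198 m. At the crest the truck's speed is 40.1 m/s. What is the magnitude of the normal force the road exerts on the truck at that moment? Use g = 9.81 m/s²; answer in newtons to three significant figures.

3240 N

At the crest the centripetal acceleration points downward (toward the centre of the arc), so mg − N = mv²/r.
N = m(g − v²/r) = 1920 × (9.81 − (40.1)²/198) = 1920 × (9.81 − 8.121) = 1920 × 1.689 = 3242 N.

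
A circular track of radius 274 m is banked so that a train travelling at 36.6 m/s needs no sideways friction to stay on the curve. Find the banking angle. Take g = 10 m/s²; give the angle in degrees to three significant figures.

For a frictionless banked turn: horizontally N sinθ = mv²/r and vertically N cosθ = mg.
Dividing: tanθ = v²/(r g) = (36.6)²/(274 × 10.0) = 1340/2740 = 0.4889.
θ = arctan(0.4889) = 26.05°.

26.1°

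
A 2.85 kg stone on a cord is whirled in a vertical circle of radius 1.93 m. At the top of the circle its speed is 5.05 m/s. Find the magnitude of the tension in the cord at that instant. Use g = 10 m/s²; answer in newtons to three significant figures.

At the top, both T and the weight mg point inward (toward the centre), so T + mg = mv²/r.
T = m(v²/r − g) = 2.85 × ((5.05)²/1.93 − 10.0) = 2.85 × (13.21 − 10.0) = 2.85 × 3.214 = 9.159 N.

9.16 N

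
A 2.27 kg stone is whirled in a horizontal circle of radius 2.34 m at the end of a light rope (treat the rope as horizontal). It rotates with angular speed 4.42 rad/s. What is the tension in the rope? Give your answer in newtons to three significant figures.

104 N

v = ωr = 4.42 × 2.34 = 10.34 m/s.
The tension is the only horizontal force, so it supplies the full centripetal force: T = m v²/r = 2.27 × (10.34)²/2.34 = 2.27 × 107.0/2.34 = 103.8 N.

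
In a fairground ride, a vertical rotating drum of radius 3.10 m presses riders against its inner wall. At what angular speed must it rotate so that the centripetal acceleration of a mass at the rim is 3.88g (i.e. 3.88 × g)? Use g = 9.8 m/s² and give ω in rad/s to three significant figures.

Centripetal acceleration a_c = ω²r. Setting ω²r = 3.88g:
ω = √(3.88g / r) = √(3.88 × 9.8 / 3.10) = √12.27 = 3.502 rad/s.

3.50 rad/s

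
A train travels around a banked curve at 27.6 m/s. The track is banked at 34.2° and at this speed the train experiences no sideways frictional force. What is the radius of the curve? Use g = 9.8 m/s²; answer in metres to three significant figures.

Frictionless banking: tanθ = v²/(rg), so r = v²/(g tanθ).
r = (27.6)²/(9.8 × tan 34.2°) = 761.8/(9.8 × 0.6796) = 761.8/6.660 = 114.4 m.

114 m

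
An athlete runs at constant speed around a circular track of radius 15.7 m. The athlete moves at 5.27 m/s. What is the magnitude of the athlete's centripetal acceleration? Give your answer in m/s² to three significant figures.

a_c = v²/r = (5.270)²/15.7 = 27.77/15.7 = 1.769 m/s².

1.77 m/s²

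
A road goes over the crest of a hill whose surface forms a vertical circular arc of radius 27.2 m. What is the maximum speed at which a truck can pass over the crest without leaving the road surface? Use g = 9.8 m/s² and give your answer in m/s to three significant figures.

16.3 m/s

At the crest the centre of the circle is below the truck, so the net downward (centripetal) force is mg − N = mv²/r.
The truck leaves the road when N → 0, giving v_max = √(g r) = √(9.8 × 27.2) = 16.33 m/s.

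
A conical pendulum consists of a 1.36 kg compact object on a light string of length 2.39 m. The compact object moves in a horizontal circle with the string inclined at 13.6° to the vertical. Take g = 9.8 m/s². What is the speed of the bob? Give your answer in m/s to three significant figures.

1.15 m/s

The radius of the circle is r = L sinθ = 2.39 × sin 13.6° = 0.5620 m.
Horizontally T sinθ = mv²/r and vertically T cosθ = mg, so tanθ = v²/(rg).
v = √(r g tanθ) = √(0.5620 × 9.8 × 0.2419) = √1.332 = 1.154 m/s.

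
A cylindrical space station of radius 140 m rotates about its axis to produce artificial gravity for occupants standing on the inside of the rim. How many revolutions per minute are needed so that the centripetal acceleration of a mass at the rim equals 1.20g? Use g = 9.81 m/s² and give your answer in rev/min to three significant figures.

Require ω²r = 1.20g, so ω = √(1.20 × 9.81/140) = 0.2900 rad/s.
In rev/min: ω × 60/(2π) = 0.2900 × 60/(2π) = 2.769 rev/min.

2.77 rev/min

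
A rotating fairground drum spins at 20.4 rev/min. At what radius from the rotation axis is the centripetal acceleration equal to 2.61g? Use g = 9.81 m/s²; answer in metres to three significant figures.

ω = 20.4 rev/min × 2π/60 = 2.136 rad/s.
a_c = ω²r = 2.61g ⇒ r = 2.61 × 9.81 / (2.136)² = 25.60/4.564 = 5.610 m.

5.61 m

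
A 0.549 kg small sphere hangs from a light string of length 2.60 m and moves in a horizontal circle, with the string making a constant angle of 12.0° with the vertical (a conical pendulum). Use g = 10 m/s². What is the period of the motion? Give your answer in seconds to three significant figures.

r = L sinθ = 0.5406 m. From T sinθ = mω²r and T cosθ = mg: tanθ = ω²r/g, so ω² = g tanθ / r = g/(L cosθ).
ω = √(g/(L cosθ)) = √(10.0/(2.60 × 0.9781)) = √3.932 = 1.983 rad/s.
Period = 2π/ω = 3.169 s.

3.17 s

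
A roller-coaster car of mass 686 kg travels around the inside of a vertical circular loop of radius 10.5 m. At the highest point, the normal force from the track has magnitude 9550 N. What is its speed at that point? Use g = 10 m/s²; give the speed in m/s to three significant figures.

15.8 m/s

At the top, N + mg = mv²/r, so v = √(r(N/m + g)) = √(10.5 × (9550/686 + 10.0)) = √(10.5 × 23.92) = √251.2 = 15.85 m/s.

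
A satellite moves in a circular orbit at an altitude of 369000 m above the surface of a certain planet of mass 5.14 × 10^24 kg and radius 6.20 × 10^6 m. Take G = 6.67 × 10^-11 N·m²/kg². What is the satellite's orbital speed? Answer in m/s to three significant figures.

Orbital radius r = R + h = 6.20 × 10^6 + 369000 = 6.569 × 10^6 m.
Gravity supplies the centripetal force: G M m / r² = m v² / r, so v = √(GM/r).
v = √(6.67 × 10^-11 × 5.14 × 10^24 / 6.569 × 10^6) = √(5.219 × 10^7) = 7224 m/s.

7220 m/s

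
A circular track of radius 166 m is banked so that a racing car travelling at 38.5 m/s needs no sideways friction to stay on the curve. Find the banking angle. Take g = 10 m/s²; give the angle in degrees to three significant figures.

For a frictionless banked turn: horizontally N sinθ = mv²/r and vertically N cosθ = mg.
Dividing: tanθ = v²/(r g) = (38.5)²/(166 × 10.0) = 1482/1660 = 0.8929.
θ = arctan(0.8929) = 41.76°.

41.8°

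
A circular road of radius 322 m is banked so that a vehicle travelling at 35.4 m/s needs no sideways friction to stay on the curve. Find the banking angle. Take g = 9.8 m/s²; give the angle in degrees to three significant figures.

For a frictionless banked turn: horizontally N sinθ = mv²/r and vertically N cosθ = mg.
Dividing: tanθ = v²/(r g) = (35.4)²/(322 × 9.8) = 1253/3156 = 0.3971.
θ = arctan(0.3971) = 21.66°.

21.7°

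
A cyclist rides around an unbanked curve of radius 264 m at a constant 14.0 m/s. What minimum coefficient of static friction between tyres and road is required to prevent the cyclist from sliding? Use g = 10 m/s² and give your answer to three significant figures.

0.0742

Friction provides the centripetal force: μ_s m g = m v²/r, so μ_s = v²/(g r) = (14.00)²/(10.0 × 264) = 196.0/2640 = 0.07424.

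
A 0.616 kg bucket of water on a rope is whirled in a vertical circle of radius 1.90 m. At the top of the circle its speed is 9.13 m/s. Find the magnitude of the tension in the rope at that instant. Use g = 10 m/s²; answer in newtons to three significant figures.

At the top, both T and the weight mg point inward (toward the centre), so T + mg = mv²/r.
T = m(v²/r − g) = 0.616 × ((9.13)²/1.90 − 10.0) = 0.616 × (43.87 − 10.0) = 0.616 × 33.87 = 20.87 N.

20.9 N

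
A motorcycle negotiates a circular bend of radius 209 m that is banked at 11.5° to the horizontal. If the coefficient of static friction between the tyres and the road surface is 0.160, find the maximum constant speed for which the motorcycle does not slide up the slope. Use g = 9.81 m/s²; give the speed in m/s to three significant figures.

27.8 m/s

At the maximum speed, friction acts down the slope at its limiting value f = μN. Radially (horizontal, toward centre): N sinθ + μN cosθ = mv²/r. Vertically: N cosθ − μN sinθ = mg.
Dividing: v² = r g (sinθ + μcosθ)/(cosθ − μsinθ).
sinθ + μcosθ = 0.1994 + 0.160×0.9799 = 0.3562; cosθ − μsinθ = 0.9799 − 0.160×0.1994 = 0.9480.
v² = 209 × 9.81 × 0.3562/0.9480 = 770.3 m²/s², so v = 27.75 m/s.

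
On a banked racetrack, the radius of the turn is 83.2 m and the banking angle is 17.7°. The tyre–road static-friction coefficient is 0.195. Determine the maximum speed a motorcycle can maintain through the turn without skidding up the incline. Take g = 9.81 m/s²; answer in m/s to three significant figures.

At the maximum speed, friction acts down the slope at its limiting value f = μN. Radially (horizontal, toward centre): N sinθ + μN cosθ = mv²/r. Vertically: N cosθ − μN sinθ = mg.
Dividing: v² = r g (sinθ + μcosθ)/(cosθ − μsinθ).
sinθ + μcosθ = 0.3040 + 0.195×0.9527 = 0.4898; cosθ − μsinθ = 0.9527 − 0.195×0.3040 = 0.8934.
v² = 83.2 × 9.81 × 0.4898/0.8934 = 447.5 m²/s², so v = 21.15 m/s.

21.2 m/s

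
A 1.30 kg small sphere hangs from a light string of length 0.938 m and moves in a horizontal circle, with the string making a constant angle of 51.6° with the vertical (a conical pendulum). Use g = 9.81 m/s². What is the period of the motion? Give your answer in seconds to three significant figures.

1.53 s

r = L sinθ = 0.7351 m. From T sinθ = mω²r and T cosθ = mg: tanθ = ω²r/g, so ω² = g tanθ / r = g/(L cosθ).
ω = √(g/(L cosθ)) = √(9.81/(0.938 × 0.6211)) = √16.84 = 4.103 rad/s.
Period = 2π/ω = 1.531 s.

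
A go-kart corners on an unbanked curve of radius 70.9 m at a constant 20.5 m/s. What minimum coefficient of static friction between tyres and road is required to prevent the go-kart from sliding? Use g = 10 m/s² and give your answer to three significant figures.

Friction provides the centripetal force: μ_s m g = m v²/r, so μ_s = v²/(g r) = (20.50)²/(10.0 × 70.9) = 420.2/709.0 = 0.5927.

0.593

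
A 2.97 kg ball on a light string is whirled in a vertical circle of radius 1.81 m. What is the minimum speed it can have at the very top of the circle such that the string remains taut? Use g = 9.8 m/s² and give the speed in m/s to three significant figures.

At the highest point the centre is directly below, so both the weight and T act inward: T + mg = mv²/r.
At minimum speed T → 0, so mg = mv_min²/r ⇒ v_min = √(g r) = √(9.8 × 1.81) = 4.212 m/s.

4.21 m/s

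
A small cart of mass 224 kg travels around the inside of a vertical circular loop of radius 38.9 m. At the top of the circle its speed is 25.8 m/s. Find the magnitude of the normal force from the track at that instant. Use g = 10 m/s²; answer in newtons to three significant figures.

At the top, both N and the weight mg point inward (toward the centre), so N + mg = mv²/r.
N = m(v²/r − g) = 224 × ((25.8)²/38.9 − 10.0) = 224 × (17.11 − 10.0) = 224 × 7.112 = 1593 N.

1590 N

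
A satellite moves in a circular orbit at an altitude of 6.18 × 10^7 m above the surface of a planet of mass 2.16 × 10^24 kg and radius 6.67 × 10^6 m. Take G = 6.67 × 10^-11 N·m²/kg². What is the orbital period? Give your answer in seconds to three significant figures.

r = R + h = 6.67 × 10^6 + 6.18 × 10^7 = 6.847 × 10^7 m. Gravity provides the centripetal force: G M m / r² = m v² / r ⇒ v = √(GM/r) = 1451 m/s.
T = 2πr/v = 2π × 6.847 × 10^7 / 1451 = 296600 s.

297000 s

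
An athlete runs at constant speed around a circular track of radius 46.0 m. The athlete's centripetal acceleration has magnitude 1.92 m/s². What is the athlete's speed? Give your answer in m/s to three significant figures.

9.40 m/s

a_c = v²/r ⇒ v = √(a_c · r) = √(1.92 × 46.0) = √88.32 = 9.398 m/s.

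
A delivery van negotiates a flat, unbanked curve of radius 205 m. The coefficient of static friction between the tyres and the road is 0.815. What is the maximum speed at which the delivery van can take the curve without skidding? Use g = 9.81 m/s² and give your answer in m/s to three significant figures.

The only inward force on a level bend is static friction, so at the limit f_s = μ_s N = μ_s m g = m v²/r.
Mass cancels: v_max = √(μ_s g r) = √(0.815 × 9.81 × 205) = √1639 = 40.48 m/s.

40.5 m/s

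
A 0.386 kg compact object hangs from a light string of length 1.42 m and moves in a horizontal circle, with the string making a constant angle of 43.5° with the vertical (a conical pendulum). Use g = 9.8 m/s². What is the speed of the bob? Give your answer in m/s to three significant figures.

3.02 m/s

The radius of the circle is r = L sinθ = 1.42 × sin 43.5° = 0.9775 m.
Horizontally T sinθ = mv²/r and vertically T cosθ = mg, so tanθ = v²/(rg).
v = √(r g tanθ) = √(0.9775 × 9.8 × 0.9490) = √9.090 = 3.015 m/s.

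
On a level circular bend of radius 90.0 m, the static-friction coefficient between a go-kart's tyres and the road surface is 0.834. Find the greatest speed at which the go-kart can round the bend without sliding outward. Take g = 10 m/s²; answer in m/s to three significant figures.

The only inward force on a level bend is static friction, so at the limit f_s = μ_s N = μ_s m g = m v²/r.
Mass cancels: v_max = √(μ_s g r) = √(0.834 × 10.0 × 90.0) = √750.6 = 27.40 m/s.

27.4 m/s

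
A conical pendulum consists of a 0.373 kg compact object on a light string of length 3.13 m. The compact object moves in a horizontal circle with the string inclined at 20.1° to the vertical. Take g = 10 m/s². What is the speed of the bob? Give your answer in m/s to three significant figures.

The radius of the circle is r = L sinθ = 3.13 × sin 20.1° = 1.076 m.
Horizontally T sinθ = mv²/r and vertically T cosθ = mg, so tanθ = v²/(rg).
v = √(r g tanθ) = √(1.076 × 10.0 × 0.3659) = √3.936 = 1.984 m/s.

1.98 m/s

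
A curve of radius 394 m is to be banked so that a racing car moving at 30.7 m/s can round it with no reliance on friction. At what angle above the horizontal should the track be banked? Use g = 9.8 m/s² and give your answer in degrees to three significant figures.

With no friction, the horizontal component of the normal force provides the centripetal force: N sinθ = mv²/r, while N cosθ = mg vertically.
Dividing: tanθ = v²/(r g) = (30.7)²/(394 × 9.8) = 942.5/3861 = 0.2441.
θ = arctan(0.2441) = 13.72°.

13.7°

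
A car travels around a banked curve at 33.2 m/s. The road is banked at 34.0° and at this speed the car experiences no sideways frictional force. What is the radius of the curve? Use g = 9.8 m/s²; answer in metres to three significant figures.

Frictionless banking: tanθ = v²/(rg), so r = v²/(g tanθ).
r = (33.2)²/(9.8 × tan 34.0°) = 1102/(9.8 × 0.6745) = 1102/6.610 = 166.7 m.

167 m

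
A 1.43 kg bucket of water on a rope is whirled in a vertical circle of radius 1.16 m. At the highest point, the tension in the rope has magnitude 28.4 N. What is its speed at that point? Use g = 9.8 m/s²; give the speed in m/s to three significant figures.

At the top, T + mg = mv²/r, so v = √(r(T/m + g)) = √(1.16 × (28.4/1.43 + 9.8)) = √(1.16 × 29.66) = √34.41 = 5.866 m/s.

5.87 m/s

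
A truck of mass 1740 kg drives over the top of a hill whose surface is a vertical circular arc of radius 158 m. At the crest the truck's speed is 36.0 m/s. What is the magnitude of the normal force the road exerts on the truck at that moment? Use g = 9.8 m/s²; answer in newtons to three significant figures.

At the crest the centripetal acceleration points downward (toward the centre of the arc), so mg − N = mv²/r.
N = m(g − v²/r) = 1740 × (9.8 − (36.0)²/158) = 1740 × (9.8 − 8.203) = 1740 × 1.597 = 2780 N.

2780 N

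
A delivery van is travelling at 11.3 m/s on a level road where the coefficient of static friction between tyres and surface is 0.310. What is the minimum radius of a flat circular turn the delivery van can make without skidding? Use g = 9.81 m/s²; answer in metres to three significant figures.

42.0 m

At the limit, μ_s m g = m v²/r, so r_min = v²/(μ_s g) = (11.3)²/(0.310 × 9.81) = 127.7/3.041 = 41.99 m.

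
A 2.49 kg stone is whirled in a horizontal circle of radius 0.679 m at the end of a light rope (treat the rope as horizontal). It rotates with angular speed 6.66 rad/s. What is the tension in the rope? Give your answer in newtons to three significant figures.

v = ωr = 6.66 × 0.679 = 4.522 m/s.
The tension is the only horizontal force, so it supplies the full centripetal force: T = m v²/r = 2.49 × (4.522)²/0.679 = 2.49 × 20.45/0.679 = 74.99 N.

75.0 N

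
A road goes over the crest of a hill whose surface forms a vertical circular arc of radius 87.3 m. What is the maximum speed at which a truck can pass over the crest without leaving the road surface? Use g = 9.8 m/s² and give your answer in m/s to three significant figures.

At the crest the centre of the circle is below the truck, so the net downward (centripetal) force is mg − N = mv²/r.
The truck leaves the road when N → 0, giving v_max = √(g r) = √(9.8 × 87.3) = 29.25 m/s.

29.2 m/s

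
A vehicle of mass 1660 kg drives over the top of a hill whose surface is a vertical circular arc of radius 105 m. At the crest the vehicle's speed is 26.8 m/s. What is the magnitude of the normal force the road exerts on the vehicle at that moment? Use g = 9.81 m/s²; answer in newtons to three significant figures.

At the crest the centripetal acceleration points downward (toward the centre of the arc), so mg − N = mv²/r.
N = m(g − v²/r) = 1660 × (9.81 − (26.8)²/105) = 1660 × (9.81 − 6.840) = 1660 × 2.970 = 4930 N.

4930 N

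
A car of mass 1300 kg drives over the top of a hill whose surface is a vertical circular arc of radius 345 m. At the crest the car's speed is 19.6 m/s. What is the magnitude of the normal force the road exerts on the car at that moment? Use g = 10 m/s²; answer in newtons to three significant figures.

At the crest the centripetal acceleration points downward (toward the centre of the arc), so mg − N = mv²/r.
N = m(g − v²/r) = 1300 × (10.0 − (19.6)²/345) = 1300 × (10.0 − 1.114) = 1300 × 8.886 = 11550 N.

11600 N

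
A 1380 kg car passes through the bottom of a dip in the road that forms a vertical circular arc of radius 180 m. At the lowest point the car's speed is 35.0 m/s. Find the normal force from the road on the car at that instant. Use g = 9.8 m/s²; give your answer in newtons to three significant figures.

At the lowest point, N points up (toward the centre) and the weight mg points down (away from the centre), so the net inward force is N − mg = mv²/r.
N = m(v²/r + g) = 1380 × ((35.0)²/180 + 9.8) = 1380 × (6.806 + 9.8) = 1380 × 16.61 = 22920 N.

22900 N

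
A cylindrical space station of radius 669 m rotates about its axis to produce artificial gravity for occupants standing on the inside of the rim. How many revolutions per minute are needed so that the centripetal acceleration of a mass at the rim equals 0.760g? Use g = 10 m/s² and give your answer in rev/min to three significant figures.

Require ω²r = 0.760g, so ω = √(0.760 × 10.0/669) = 0.1066 rad/s.
In rev/min: ω × 60/(2π) = 0.1066 × 60/(2π) = 1.018 rev/min.

1.02 rev/min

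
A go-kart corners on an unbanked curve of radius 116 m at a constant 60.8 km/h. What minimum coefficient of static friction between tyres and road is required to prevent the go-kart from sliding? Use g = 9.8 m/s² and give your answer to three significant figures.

0.251

v = 60.8/3.6 = 16.89 m/s.
Friction provides the centripetal force: μ_s m g = m v²/r, so μ_s = v²/(g r) = (16.89)²/(9.8 × 116) = 285.2/1137 = 0.2509.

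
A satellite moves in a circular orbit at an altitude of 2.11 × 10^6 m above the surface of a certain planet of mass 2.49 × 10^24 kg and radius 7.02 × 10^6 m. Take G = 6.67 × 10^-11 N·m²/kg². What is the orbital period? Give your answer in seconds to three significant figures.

r = R + h = 7.02 × 10^6 + 2.11 × 10^6 = 9.130 × 10^6 m. Gravity provides the centripetal force: G M m / r² = m v² / r ⇒ v = √(GM/r) = 4265 m/s.
T = 2πr/v = 2π × 9.130 × 10^6 / 4265 = 13450 s.

13500 s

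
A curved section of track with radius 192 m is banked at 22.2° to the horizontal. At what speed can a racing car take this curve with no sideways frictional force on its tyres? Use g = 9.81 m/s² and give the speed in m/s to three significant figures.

27.7 m/s

On a frictionless banked curve, N sinθ = mv²/r and N cosθ = mg, so tanθ = v²/(rg).
v = √(r g tanθ) = √(192 × 9.81 × tan 22.2°) = √(192 × 9.81 × 0.4081) = √768.7 = 27.72 m/s.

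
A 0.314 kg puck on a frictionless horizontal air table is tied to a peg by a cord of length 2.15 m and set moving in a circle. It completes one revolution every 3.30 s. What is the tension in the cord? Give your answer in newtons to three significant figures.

v = 2πr/T = 2π × 2.15/3.30 = 4.094 m/s.
The tension is the only horizontal force, so it supplies the full centripetal force: T = m v²/r = 0.314 × (4.094)²/2.15 = 0.314 × 16.76/2.15 = 2.447 N.

2.45 N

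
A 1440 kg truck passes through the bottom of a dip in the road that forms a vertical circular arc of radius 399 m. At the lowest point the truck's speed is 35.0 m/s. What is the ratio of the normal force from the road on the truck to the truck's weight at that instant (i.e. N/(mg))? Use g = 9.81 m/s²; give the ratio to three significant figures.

At the bottom, N − mg = mv²/r, so N = m(v²/r + g) and N/(mg) = v²/(rg) + 1 = (35.0)²/(399 × 9.81) + 1 = 0.3130 + 1 = 1.313.

1.31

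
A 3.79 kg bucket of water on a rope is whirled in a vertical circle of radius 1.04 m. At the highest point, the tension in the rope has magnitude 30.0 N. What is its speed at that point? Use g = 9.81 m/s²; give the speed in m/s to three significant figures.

4.29 m/s

At the top, T + mg = mv²/r, so v = √(r(T/m + g)) = √(1.04 × (30.0/3.79 + 9.81)) = √(1.04 × 17.73) = √18.43 = 4.294 m/s.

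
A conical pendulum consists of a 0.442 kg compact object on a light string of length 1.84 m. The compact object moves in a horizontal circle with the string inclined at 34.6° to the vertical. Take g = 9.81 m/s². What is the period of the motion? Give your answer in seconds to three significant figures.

2.47 s

r = L sinθ = 1.045 m. From T sinθ = mω²r and T cosθ = mg: tanθ = ω²r/g, so ω² = g tanθ / r = g/(L cosθ).
ω = √(g/(L cosθ)) = √(9.81/(1.84 × 0.8231)) = √6.477 = 2.545 rad/s.
Period = 2π/ω = 2.469 s.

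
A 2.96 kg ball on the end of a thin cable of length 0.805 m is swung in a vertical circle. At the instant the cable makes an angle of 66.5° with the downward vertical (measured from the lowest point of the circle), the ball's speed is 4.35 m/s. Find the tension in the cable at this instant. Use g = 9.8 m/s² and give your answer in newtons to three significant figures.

Take the radial direction toward the centre of the circle as positive. The component of the weight along the string toward the centre is −mg cos φ (φ measured from the bottom), so Newton's second law along the string gives T − mg cos φ = m v²/r.
cos 66.5° = 0.3987, so T = m(v²/r + g cos φ) = 2.96 × ((4.35)²/0.805 + 9.8 × 0.3987) = 2.96 × (23.51 + (3.908)) = 2.96 × 27.41 = 81.15 N.

81.1 N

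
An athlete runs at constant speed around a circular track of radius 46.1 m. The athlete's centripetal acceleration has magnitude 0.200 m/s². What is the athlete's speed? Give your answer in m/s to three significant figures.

3.04 m/s

a_c = v²/r ⇒ v = √(a_c · r) = √(0.200 × 46.1) = √9.220 = 3.036 m/s.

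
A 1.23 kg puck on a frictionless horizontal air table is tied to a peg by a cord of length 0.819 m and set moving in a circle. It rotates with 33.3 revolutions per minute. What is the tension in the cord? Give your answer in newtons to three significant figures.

ω = 33.3 rev/min × 2π/60 = 3.487 rad/s, so v = ωr = 3.487 × 0.819 = 2.856 m/s.
The tension is the only horizontal force, so it supplies the full centripetal force: T = m v²/r = 1.23 × (2.856)²/0.819 = 1.23 × 8.157/0.819 = 12.25 N.

12.2 N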